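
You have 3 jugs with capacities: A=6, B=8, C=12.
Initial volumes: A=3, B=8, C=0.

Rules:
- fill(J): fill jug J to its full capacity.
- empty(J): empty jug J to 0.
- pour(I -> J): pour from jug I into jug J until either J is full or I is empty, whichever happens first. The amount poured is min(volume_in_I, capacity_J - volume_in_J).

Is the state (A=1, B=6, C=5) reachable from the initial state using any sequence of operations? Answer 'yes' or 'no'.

Answer: no

Derivation:
BFS explored all 326 reachable states.
Reachable set includes: (0,0,0), (0,0,1), (0,0,2), (0,0,3), (0,0,4), (0,0,5), (0,0,6), (0,0,7), (0,0,8), (0,0,9), (0,0,10), (0,0,11) ...
Target (A=1, B=6, C=5) not in reachable set → no.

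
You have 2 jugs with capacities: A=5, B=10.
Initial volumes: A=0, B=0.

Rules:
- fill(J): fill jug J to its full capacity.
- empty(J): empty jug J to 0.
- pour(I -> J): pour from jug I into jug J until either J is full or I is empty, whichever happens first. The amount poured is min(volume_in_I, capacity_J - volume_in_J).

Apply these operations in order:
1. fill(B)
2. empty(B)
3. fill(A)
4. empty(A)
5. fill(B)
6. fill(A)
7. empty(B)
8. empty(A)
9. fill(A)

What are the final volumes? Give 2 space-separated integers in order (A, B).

Answer: 5 0

Derivation:
Step 1: fill(B) -> (A=0 B=10)
Step 2: empty(B) -> (A=0 B=0)
Step 3: fill(A) -> (A=5 B=0)
Step 4: empty(A) -> (A=0 B=0)
Step 5: fill(B) -> (A=0 B=10)
Step 6: fill(A) -> (A=5 B=10)
Step 7: empty(B) -> (A=5 B=0)
Step 8: empty(A) -> (A=0 B=0)
Step 9: fill(A) -> (A=5 B=0)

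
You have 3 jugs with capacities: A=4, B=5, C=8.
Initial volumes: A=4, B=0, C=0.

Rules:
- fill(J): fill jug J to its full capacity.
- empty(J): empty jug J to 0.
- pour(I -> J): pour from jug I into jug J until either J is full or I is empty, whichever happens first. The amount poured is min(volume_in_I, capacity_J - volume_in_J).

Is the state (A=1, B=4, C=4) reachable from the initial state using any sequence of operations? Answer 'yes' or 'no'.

BFS explored all 186 reachable states.
Reachable set includes: (0,0,0), (0,0,1), (0,0,2), (0,0,3), (0,0,4), (0,0,5), (0,0,6), (0,0,7), (0,0,8), (0,1,0), (0,1,1), (0,1,2) ...
Target (A=1, B=4, C=4) not in reachable set → no.

Answer: no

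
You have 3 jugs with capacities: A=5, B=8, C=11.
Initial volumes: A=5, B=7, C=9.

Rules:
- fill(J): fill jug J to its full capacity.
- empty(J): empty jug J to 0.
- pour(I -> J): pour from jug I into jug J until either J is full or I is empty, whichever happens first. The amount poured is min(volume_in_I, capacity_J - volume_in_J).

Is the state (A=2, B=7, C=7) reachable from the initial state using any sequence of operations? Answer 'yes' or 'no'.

BFS explored all 368 reachable states.
Reachable set includes: (0,0,0), (0,0,1), (0,0,2), (0,0,3), (0,0,4), (0,0,5), (0,0,6), (0,0,7), (0,0,8), (0,0,9), (0,0,10), (0,0,11) ...
Target (A=2, B=7, C=7) not in reachable set → no.

Answer: no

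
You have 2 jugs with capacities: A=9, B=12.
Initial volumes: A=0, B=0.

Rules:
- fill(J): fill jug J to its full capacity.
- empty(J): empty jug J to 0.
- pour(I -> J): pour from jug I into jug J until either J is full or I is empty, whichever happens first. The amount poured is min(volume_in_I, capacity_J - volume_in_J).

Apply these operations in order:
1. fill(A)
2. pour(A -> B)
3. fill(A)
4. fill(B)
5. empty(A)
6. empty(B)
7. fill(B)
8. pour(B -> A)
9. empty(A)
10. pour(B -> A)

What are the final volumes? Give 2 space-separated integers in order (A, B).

Answer: 3 0

Derivation:
Step 1: fill(A) -> (A=9 B=0)
Step 2: pour(A -> B) -> (A=0 B=9)
Step 3: fill(A) -> (A=9 B=9)
Step 4: fill(B) -> (A=9 B=12)
Step 5: empty(A) -> (A=0 B=12)
Step 6: empty(B) -> (A=0 B=0)
Step 7: fill(B) -> (A=0 B=12)
Step 8: pour(B -> A) -> (A=9 B=3)
Step 9: empty(A) -> (A=0 B=3)
Step 10: pour(B -> A) -> (A=3 B=0)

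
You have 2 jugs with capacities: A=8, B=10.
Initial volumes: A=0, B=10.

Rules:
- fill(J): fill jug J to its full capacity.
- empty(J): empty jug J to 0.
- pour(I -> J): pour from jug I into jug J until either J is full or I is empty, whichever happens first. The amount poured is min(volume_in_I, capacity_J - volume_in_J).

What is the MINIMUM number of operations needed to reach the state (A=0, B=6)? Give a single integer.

BFS from (A=0, B=10). One shortest path:
  1. fill(A) -> (A=8 B=10)
  2. empty(B) -> (A=8 B=0)
  3. pour(A -> B) -> (A=0 B=8)
  4. fill(A) -> (A=8 B=8)
  5. pour(A -> B) -> (A=6 B=10)
  6. empty(B) -> (A=6 B=0)
  7. pour(A -> B) -> (A=0 B=6)
Reached target in 7 moves.

Answer: 7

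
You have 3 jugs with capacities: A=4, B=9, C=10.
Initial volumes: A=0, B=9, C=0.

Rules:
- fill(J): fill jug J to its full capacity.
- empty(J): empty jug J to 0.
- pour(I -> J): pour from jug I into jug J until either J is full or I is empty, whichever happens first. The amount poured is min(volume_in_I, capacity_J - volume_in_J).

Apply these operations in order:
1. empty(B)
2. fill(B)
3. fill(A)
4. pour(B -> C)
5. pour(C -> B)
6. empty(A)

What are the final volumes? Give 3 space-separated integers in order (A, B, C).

Answer: 0 9 0

Derivation:
Step 1: empty(B) -> (A=0 B=0 C=0)
Step 2: fill(B) -> (A=0 B=9 C=0)
Step 3: fill(A) -> (A=4 B=9 C=0)
Step 4: pour(B -> C) -> (A=4 B=0 C=9)
Step 5: pour(C -> B) -> (A=4 B=9 C=0)
Step 6: empty(A) -> (A=0 B=9 C=0)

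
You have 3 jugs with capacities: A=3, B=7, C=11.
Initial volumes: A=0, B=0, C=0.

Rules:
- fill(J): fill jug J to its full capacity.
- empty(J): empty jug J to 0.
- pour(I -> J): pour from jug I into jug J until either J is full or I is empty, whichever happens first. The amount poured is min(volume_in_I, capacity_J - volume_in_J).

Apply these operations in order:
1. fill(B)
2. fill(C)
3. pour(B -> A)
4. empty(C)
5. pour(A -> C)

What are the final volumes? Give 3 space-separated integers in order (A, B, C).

Answer: 0 4 3

Derivation:
Step 1: fill(B) -> (A=0 B=7 C=0)
Step 2: fill(C) -> (A=0 B=7 C=11)
Step 3: pour(B -> A) -> (A=3 B=4 C=11)
Step 4: empty(C) -> (A=3 B=4 C=0)
Step 5: pour(A -> C) -> (A=0 B=4 C=3)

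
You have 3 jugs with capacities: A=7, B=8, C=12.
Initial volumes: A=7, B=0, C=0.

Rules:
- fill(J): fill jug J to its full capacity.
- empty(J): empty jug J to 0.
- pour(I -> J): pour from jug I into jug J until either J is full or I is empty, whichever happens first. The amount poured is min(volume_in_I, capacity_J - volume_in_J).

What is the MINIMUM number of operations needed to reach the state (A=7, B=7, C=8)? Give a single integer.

Answer: 4

Derivation:
BFS from (A=7, B=0, C=0). One shortest path:
  1. fill(B) -> (A=7 B=8 C=0)
  2. pour(B -> C) -> (A=7 B=0 C=8)
  3. pour(A -> B) -> (A=0 B=7 C=8)
  4. fill(A) -> (A=7 B=7 C=8)
Reached target in 4 moves.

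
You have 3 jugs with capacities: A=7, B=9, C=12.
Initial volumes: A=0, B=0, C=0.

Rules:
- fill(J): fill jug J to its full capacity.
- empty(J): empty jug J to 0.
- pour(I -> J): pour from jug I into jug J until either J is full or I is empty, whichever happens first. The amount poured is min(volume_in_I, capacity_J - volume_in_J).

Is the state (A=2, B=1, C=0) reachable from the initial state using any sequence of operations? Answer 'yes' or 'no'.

BFS from (A=0, B=0, C=0):
  1. fill(C) -> (A=0 B=0 C=12)
  2. pour(C -> B) -> (A=0 B=9 C=3)
  3. pour(B -> A) -> (A=7 B=2 C=3)
  4. pour(A -> C) -> (A=0 B=2 C=10)
  5. pour(B -> A) -> (A=2 B=0 C=10)
  6. pour(C -> B) -> (A=2 B=9 C=1)
  7. empty(B) -> (A=2 B=0 C=1)
  8. pour(C -> B) -> (A=2 B=1 C=0)
Target reached → yes.

Answer: yes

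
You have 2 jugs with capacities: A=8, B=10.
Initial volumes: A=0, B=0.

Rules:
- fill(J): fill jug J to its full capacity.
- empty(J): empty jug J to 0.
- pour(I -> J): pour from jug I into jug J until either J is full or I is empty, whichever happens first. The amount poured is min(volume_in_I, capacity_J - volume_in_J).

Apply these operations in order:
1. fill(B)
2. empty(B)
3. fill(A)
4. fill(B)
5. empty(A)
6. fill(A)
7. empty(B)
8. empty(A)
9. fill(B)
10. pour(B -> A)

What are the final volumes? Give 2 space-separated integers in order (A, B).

Answer: 8 2

Derivation:
Step 1: fill(B) -> (A=0 B=10)
Step 2: empty(B) -> (A=0 B=0)
Step 3: fill(A) -> (A=8 B=0)
Step 4: fill(B) -> (A=8 B=10)
Step 5: empty(A) -> (A=0 B=10)
Step 6: fill(A) -> (A=8 B=10)
Step 7: empty(B) -> (A=8 B=0)
Step 8: empty(A) -> (A=0 B=0)
Step 9: fill(B) -> (A=0 B=10)
Step 10: pour(B -> A) -> (A=8 B=2)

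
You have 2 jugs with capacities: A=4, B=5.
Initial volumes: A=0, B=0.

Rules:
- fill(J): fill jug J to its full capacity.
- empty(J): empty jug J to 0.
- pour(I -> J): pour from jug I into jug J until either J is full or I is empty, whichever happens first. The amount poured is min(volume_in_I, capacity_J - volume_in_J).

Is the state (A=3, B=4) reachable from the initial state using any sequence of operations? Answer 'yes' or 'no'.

Answer: no

Derivation:
BFS explored all 18 reachable states.
Reachable set includes: (0,0), (0,1), (0,2), (0,3), (0,4), (0,5), (1,0), (1,5), (2,0), (2,5), (3,0), (3,5) ...
Target (A=3, B=4) not in reachable set → no.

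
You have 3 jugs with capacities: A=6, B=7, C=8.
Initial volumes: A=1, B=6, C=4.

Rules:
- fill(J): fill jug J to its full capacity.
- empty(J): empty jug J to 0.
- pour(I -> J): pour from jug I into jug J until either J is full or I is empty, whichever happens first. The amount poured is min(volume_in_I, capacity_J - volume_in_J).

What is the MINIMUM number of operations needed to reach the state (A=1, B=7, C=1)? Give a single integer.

BFS from (A=1, B=6, C=4). One shortest path:
  1. empty(B) -> (A=1 B=0 C=4)
  2. fill(C) -> (A=1 B=0 C=8)
  3. pour(C -> B) -> (A=1 B=7 C=1)
Reached target in 3 moves.

Answer: 3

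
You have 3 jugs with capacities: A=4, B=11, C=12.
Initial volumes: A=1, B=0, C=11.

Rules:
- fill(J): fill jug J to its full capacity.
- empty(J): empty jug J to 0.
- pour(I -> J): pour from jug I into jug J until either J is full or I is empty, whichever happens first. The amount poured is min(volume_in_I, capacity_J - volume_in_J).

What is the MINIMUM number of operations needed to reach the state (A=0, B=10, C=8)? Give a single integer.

BFS from (A=1, B=0, C=11). One shortest path:
  1. empty(A) -> (A=0 B=0 C=11)
  2. fill(B) -> (A=0 B=11 C=11)
  3. pour(B -> C) -> (A=0 B=10 C=12)
  4. pour(C -> A) -> (A=4 B=10 C=8)
  5. empty(A) -> (A=0 B=10 C=8)
Reached target in 5 moves.

Answer: 5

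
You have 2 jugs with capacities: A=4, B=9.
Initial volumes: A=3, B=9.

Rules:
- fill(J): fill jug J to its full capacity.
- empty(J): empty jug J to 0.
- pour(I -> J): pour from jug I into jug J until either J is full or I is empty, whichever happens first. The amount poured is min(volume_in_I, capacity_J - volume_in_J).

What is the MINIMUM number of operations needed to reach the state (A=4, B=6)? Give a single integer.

BFS from (A=3, B=9). One shortest path:
  1. empty(A) -> (A=0 B=9)
  2. pour(B -> A) -> (A=4 B=5)
  3. empty(A) -> (A=0 B=5)
  4. pour(B -> A) -> (A=4 B=1)
  5. empty(A) -> (A=0 B=1)
  6. pour(B -> A) -> (A=1 B=0)
  7. fill(B) -> (A=1 B=9)
  8. pour(B -> A) -> (A=4 B=6)
Reached target in 8 moves.

Answer: 8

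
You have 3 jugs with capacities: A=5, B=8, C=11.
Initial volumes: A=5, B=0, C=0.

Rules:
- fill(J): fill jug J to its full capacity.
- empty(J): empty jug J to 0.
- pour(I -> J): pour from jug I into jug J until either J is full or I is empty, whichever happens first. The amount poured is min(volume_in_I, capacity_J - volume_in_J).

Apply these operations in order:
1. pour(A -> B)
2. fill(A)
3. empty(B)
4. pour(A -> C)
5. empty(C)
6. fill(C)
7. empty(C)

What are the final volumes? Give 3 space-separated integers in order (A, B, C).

Answer: 0 0 0

Derivation:
Step 1: pour(A -> B) -> (A=0 B=5 C=0)
Step 2: fill(A) -> (A=5 B=5 C=0)
Step 3: empty(B) -> (A=5 B=0 C=0)
Step 4: pour(A -> C) -> (A=0 B=0 C=5)
Step 5: empty(C) -> (A=0 B=0 C=0)
Step 6: fill(C) -> (A=0 B=0 C=11)
Step 7: empty(C) -> (A=0 B=0 C=0)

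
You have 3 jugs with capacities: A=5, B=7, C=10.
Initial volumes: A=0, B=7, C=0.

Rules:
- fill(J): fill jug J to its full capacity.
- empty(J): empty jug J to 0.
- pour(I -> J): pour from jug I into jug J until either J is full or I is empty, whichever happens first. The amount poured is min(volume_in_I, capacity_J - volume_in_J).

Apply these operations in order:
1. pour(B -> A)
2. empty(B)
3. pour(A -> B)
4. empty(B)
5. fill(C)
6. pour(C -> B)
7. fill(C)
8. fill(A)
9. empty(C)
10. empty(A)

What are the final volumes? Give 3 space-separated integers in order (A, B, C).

Answer: 0 7 0

Derivation:
Step 1: pour(B -> A) -> (A=5 B=2 C=0)
Step 2: empty(B) -> (A=5 B=0 C=0)
Step 3: pour(A -> B) -> (A=0 B=5 C=0)
Step 4: empty(B) -> (A=0 B=0 C=0)
Step 5: fill(C) -> (A=0 B=0 C=10)
Step 6: pour(C -> B) -> (A=0 B=7 C=3)
Step 7: fill(C) -> (A=0 B=7 C=10)
Step 8: fill(A) -> (A=5 B=7 C=10)
Step 9: empty(C) -> (A=5 B=7 C=0)
Step 10: empty(A) -> (A=0 B=7 C=0)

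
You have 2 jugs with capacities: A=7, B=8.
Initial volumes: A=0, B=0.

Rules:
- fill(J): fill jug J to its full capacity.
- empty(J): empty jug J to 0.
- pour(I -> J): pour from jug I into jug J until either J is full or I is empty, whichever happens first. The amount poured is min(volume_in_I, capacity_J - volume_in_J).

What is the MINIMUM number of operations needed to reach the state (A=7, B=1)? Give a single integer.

Answer: 2

Derivation:
BFS from (A=0, B=0). One shortest path:
  1. fill(B) -> (A=0 B=8)
  2. pour(B -> A) -> (A=7 B=1)
Reached target in 2 moves.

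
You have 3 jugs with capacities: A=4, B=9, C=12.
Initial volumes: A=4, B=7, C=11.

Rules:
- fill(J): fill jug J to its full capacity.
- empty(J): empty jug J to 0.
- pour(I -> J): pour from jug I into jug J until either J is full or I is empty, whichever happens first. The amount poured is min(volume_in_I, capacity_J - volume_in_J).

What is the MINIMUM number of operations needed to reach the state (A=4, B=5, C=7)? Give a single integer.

Answer: 5

Derivation:
BFS from (A=4, B=7, C=11). One shortest path:
  1. empty(A) -> (A=0 B=7 C=11)
  2. fill(B) -> (A=0 B=9 C=11)
  3. pour(B -> A) -> (A=4 B=5 C=11)
  4. empty(A) -> (A=0 B=5 C=11)
  5. pour(C -> A) -> (A=4 B=5 C=7)
Reached target in 5 moves.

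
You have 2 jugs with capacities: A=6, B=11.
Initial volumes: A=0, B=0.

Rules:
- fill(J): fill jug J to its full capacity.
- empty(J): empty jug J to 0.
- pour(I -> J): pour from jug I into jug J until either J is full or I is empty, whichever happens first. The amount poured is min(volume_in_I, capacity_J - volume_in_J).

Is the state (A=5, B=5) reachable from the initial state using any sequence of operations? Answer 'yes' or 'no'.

Answer: no

Derivation:
BFS explored all 34 reachable states.
Reachable set includes: (0,0), (0,1), (0,2), (0,3), (0,4), (0,5), (0,6), (0,7), (0,8), (0,9), (0,10), (0,11) ...
Target (A=5, B=5) not in reachable set → no.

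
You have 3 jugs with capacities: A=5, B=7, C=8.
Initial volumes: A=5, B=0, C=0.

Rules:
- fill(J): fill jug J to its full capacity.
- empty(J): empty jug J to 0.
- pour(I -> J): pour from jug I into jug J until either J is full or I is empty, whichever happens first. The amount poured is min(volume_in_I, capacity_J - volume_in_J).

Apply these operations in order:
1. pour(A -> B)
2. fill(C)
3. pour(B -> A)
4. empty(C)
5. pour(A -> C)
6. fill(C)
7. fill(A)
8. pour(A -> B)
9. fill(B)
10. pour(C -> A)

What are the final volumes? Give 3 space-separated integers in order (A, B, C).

Step 1: pour(A -> B) -> (A=0 B=5 C=0)
Step 2: fill(C) -> (A=0 B=5 C=8)
Step 3: pour(B -> A) -> (A=5 B=0 C=8)
Step 4: empty(C) -> (A=5 B=0 C=0)
Step 5: pour(A -> C) -> (A=0 B=0 C=5)
Step 6: fill(C) -> (A=0 B=0 C=8)
Step 7: fill(A) -> (A=5 B=0 C=8)
Step 8: pour(A -> B) -> (A=0 B=5 C=8)
Step 9: fill(B) -> (A=0 B=7 C=8)
Step 10: pour(C -> A) -> (A=5 B=7 C=3)

Answer: 5 7 3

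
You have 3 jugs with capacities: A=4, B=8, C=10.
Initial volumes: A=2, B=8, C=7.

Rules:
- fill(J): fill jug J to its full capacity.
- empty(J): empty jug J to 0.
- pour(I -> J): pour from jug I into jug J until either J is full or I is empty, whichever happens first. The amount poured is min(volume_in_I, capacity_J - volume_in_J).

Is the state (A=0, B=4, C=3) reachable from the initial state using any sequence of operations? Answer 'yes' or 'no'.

BFS from (A=2, B=8, C=7):
  1. empty(A) -> (A=0 B=8 C=7)
  2. empty(B) -> (A=0 B=0 C=7)
  3. pour(C -> A) -> (A=4 B=0 C=3)
  4. pour(A -> B) -> (A=0 B=4 C=3)
Target reached → yes.

Answer: yes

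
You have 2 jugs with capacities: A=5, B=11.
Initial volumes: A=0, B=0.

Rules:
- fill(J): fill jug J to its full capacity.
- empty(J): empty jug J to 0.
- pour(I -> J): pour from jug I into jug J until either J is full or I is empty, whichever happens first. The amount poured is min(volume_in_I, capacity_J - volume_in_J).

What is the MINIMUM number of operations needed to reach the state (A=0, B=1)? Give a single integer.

Answer: 5

Derivation:
BFS from (A=0, B=0). One shortest path:
  1. fill(B) -> (A=0 B=11)
  2. pour(B -> A) -> (A=5 B=6)
  3. empty(A) -> (A=0 B=6)
  4. pour(B -> A) -> (A=5 B=1)
  5. empty(A) -> (A=0 B=1)
Reached target in 5 moves.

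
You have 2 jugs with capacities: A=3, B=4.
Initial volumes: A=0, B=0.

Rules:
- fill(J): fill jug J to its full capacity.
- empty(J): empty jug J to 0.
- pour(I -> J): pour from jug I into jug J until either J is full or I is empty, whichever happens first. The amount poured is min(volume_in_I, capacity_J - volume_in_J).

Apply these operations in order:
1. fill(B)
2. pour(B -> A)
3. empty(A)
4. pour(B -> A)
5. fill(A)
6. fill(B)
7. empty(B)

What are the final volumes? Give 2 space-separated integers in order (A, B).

Answer: 3 0

Derivation:
Step 1: fill(B) -> (A=0 B=4)
Step 2: pour(B -> A) -> (A=3 B=1)
Step 3: empty(A) -> (A=0 B=1)
Step 4: pour(B -> A) -> (A=1 B=0)
Step 5: fill(A) -> (A=3 B=0)
Step 6: fill(B) -> (A=3 B=4)
Step 7: empty(B) -> (A=3 B=0)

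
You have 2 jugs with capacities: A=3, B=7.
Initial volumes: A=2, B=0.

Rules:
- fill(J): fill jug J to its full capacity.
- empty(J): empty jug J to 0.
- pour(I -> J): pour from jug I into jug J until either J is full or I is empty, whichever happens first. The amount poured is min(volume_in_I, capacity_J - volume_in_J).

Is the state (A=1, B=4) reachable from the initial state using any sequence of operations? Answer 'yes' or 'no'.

Answer: no

Derivation:
BFS explored all 20 reachable states.
Reachable set includes: (0,0), (0,1), (0,2), (0,3), (0,4), (0,5), (0,6), (0,7), (1,0), (1,7), (2,0), (2,7) ...
Target (A=1, B=4) not in reachable set → no.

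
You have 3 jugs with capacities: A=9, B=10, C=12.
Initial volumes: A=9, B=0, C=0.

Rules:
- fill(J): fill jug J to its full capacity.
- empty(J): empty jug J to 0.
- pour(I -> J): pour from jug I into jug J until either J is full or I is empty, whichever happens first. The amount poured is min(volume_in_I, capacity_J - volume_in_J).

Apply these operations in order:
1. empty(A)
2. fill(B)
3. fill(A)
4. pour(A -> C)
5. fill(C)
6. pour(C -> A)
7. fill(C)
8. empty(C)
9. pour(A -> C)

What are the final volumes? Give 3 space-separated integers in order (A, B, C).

Answer: 0 10 9

Derivation:
Step 1: empty(A) -> (A=0 B=0 C=0)
Step 2: fill(B) -> (A=0 B=10 C=0)
Step 3: fill(A) -> (A=9 B=10 C=0)
Step 4: pour(A -> C) -> (A=0 B=10 C=9)
Step 5: fill(C) -> (A=0 B=10 C=12)
Step 6: pour(C -> A) -> (A=9 B=10 C=3)
Step 7: fill(C) -> (A=9 B=10 C=12)
Step 8: empty(C) -> (A=9 B=10 C=0)
Step 9: pour(A -> C) -> (A=0 B=10 C=9)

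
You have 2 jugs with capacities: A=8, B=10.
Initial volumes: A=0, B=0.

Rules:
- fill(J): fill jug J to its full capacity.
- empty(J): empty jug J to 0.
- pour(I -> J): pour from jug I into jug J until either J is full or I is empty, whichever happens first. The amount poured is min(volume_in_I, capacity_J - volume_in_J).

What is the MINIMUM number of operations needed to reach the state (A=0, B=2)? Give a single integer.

BFS from (A=0, B=0). One shortest path:
  1. fill(B) -> (A=0 B=10)
  2. pour(B -> A) -> (A=8 B=2)
  3. empty(A) -> (A=0 B=2)
Reached target in 3 moves.

Answer: 3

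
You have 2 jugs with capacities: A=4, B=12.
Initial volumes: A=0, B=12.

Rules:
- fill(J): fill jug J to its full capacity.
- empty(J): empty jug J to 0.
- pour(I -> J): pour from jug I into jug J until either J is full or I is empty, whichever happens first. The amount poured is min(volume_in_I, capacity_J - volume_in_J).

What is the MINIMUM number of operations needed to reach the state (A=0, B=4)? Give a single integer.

Answer: 3

Derivation:
BFS from (A=0, B=12). One shortest path:
  1. fill(A) -> (A=4 B=12)
  2. empty(B) -> (A=4 B=0)
  3. pour(A -> B) -> (A=0 B=4)
Reached target in 3 moves.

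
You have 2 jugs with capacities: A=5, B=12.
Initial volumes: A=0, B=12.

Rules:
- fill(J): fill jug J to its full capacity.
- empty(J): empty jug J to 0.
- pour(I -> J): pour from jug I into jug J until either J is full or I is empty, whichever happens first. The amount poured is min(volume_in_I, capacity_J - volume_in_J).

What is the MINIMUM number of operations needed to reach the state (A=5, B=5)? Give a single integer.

BFS from (A=0, B=12). One shortest path:
  1. fill(A) -> (A=5 B=12)
  2. empty(B) -> (A=5 B=0)
  3. pour(A -> B) -> (A=0 B=5)
  4. fill(A) -> (A=5 B=5)
Reached target in 4 moves.

Answer: 4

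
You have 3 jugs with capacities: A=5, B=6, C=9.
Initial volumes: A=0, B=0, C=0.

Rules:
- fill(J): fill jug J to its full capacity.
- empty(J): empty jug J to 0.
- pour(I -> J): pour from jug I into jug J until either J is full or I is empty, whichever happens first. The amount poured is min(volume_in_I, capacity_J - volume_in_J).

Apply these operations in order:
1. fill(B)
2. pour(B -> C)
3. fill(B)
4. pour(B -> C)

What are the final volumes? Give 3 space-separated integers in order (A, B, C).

Answer: 0 3 9

Derivation:
Step 1: fill(B) -> (A=0 B=6 C=0)
Step 2: pour(B -> C) -> (A=0 B=0 C=6)
Step 3: fill(B) -> (A=0 B=6 C=6)
Step 4: pour(B -> C) -> (A=0 B=3 C=9)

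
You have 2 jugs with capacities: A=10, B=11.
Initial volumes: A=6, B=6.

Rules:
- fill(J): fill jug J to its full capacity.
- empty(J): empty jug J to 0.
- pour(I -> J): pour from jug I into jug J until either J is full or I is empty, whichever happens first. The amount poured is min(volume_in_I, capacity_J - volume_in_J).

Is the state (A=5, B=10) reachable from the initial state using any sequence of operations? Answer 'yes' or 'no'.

BFS explored all 43 reachable states.
Reachable set includes: (0,0), (0,1), (0,2), (0,3), (0,4), (0,5), (0,6), (0,7), (0,8), (0,9), (0,10), (0,11) ...
Target (A=5, B=10) not in reachable set → no.

Answer: no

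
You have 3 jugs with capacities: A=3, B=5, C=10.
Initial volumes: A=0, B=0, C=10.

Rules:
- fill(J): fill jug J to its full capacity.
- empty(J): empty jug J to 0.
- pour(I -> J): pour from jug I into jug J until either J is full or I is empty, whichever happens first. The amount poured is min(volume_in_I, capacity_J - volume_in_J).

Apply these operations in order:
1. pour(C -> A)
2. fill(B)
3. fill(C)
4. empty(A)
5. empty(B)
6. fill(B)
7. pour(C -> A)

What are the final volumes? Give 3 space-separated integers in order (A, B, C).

Step 1: pour(C -> A) -> (A=3 B=0 C=7)
Step 2: fill(B) -> (A=3 B=5 C=7)
Step 3: fill(C) -> (A=3 B=5 C=10)
Step 4: empty(A) -> (A=0 B=5 C=10)
Step 5: empty(B) -> (A=0 B=0 C=10)
Step 6: fill(B) -> (A=0 B=5 C=10)
Step 7: pour(C -> A) -> (A=3 B=5 C=7)

Answer: 3 5 7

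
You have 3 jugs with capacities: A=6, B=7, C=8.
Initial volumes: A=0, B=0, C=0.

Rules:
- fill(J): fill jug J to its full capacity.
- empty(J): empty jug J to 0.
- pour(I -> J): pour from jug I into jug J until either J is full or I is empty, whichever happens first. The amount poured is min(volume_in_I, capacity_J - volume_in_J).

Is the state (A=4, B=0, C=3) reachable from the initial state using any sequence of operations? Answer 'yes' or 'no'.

Answer: yes

Derivation:
BFS from (A=0, B=0, C=0):
  1. fill(C) -> (A=0 B=0 C=8)
  2. pour(C -> A) -> (A=6 B=0 C=2)
  3. pour(C -> B) -> (A=6 B=2 C=0)
  4. pour(A -> C) -> (A=0 B=2 C=6)
  5. fill(A) -> (A=6 B=2 C=6)
  6. pour(A -> C) -> (A=4 B=2 C=8)
  7. pour(C -> B) -> (A=4 B=7 C=3)
  8. empty(B) -> (A=4 B=0 C=3)
Target reached → yes.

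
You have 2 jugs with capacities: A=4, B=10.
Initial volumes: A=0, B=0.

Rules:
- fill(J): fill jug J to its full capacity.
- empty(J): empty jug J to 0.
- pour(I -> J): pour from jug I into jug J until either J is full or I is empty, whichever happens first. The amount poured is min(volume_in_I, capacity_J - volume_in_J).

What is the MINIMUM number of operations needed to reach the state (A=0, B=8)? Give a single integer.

BFS from (A=0, B=0). One shortest path:
  1. fill(A) -> (A=4 B=0)
  2. pour(A -> B) -> (A=0 B=4)
  3. fill(A) -> (A=4 B=4)
  4. pour(A -> B) -> (A=0 B=8)
Reached target in 4 moves.

Answer: 4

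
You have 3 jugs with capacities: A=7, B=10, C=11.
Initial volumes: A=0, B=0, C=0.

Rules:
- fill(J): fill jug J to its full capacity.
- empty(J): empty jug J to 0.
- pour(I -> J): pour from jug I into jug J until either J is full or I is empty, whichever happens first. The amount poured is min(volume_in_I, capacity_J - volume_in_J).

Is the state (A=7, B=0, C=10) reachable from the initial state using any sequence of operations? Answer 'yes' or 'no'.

BFS from (A=0, B=0, C=0):
  1. fill(A) -> (A=7 B=0 C=0)
  2. fill(B) -> (A=7 B=10 C=0)
  3. pour(B -> C) -> (A=7 B=0 C=10)
Target reached → yes.

Answer: yes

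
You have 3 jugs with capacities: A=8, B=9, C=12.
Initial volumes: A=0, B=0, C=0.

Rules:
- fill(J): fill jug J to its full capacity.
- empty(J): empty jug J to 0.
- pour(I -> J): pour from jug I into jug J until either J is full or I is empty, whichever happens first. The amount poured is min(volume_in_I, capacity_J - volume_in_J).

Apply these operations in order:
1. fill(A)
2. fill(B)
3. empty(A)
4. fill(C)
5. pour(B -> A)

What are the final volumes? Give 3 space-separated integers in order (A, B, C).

Step 1: fill(A) -> (A=8 B=0 C=0)
Step 2: fill(B) -> (A=8 B=9 C=0)
Step 3: empty(A) -> (A=0 B=9 C=0)
Step 4: fill(C) -> (A=0 B=9 C=12)
Step 5: pour(B -> A) -> (A=8 B=1 C=12)

Answer: 8 1 12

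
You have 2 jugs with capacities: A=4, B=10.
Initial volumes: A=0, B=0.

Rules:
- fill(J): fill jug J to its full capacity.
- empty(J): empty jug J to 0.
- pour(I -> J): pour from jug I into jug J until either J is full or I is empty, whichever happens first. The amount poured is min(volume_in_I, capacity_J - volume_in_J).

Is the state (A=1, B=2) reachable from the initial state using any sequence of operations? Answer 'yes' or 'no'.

BFS explored all 14 reachable states.
Reachable set includes: (0,0), (0,2), (0,4), (0,6), (0,8), (0,10), (2,0), (2,10), (4,0), (4,2), (4,4), (4,6) ...
Target (A=1, B=2) not in reachable set → no.

Answer: no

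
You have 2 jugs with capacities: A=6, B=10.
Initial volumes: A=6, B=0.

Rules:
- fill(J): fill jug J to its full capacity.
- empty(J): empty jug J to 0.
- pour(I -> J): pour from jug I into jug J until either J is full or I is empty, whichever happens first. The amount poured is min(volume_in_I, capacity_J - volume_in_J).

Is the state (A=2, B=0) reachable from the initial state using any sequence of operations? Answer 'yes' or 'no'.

Answer: yes

Derivation:
BFS from (A=6, B=0):
  1. pour(A -> B) -> (A=0 B=6)
  2. fill(A) -> (A=6 B=6)
  3. pour(A -> B) -> (A=2 B=10)
  4. empty(B) -> (A=2 B=0)
Target reached → yes.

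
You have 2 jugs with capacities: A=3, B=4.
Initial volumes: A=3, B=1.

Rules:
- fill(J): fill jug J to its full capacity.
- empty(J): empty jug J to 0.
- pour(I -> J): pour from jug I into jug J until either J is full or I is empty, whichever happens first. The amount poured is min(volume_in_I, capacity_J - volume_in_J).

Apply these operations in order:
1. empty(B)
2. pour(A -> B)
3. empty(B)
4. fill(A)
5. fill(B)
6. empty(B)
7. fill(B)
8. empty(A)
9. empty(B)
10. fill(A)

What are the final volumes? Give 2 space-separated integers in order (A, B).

Step 1: empty(B) -> (A=3 B=0)
Step 2: pour(A -> B) -> (A=0 B=3)
Step 3: empty(B) -> (A=0 B=0)
Step 4: fill(A) -> (A=3 B=0)
Step 5: fill(B) -> (A=3 B=4)
Step 6: empty(B) -> (A=3 B=0)
Step 7: fill(B) -> (A=3 B=4)
Step 8: empty(A) -> (A=0 B=4)
Step 9: empty(B) -> (A=0 B=0)
Step 10: fill(A) -> (A=3 B=0)

Answer: 3 0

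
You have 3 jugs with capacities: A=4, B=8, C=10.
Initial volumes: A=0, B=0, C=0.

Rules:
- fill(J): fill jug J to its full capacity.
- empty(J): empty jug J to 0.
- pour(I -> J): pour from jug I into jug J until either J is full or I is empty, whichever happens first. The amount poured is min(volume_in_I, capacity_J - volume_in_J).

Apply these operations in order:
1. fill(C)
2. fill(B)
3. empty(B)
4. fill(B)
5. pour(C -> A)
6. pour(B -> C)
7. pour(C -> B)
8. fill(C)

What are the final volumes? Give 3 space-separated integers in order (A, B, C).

Answer: 4 8 10

Derivation:
Step 1: fill(C) -> (A=0 B=0 C=10)
Step 2: fill(B) -> (A=0 B=8 C=10)
Step 3: empty(B) -> (A=0 B=0 C=10)
Step 4: fill(B) -> (A=0 B=8 C=10)
Step 5: pour(C -> A) -> (A=4 B=8 C=6)
Step 6: pour(B -> C) -> (A=4 B=4 C=10)
Step 7: pour(C -> B) -> (A=4 B=8 C=6)
Step 8: fill(C) -> (A=4 B=8 C=10)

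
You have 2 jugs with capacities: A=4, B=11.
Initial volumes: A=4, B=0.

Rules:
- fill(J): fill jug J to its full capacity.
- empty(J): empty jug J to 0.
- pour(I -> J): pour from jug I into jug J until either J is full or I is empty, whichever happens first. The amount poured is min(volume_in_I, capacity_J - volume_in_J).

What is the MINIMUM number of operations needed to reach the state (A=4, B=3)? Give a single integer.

Answer: 5

Derivation:
BFS from (A=4, B=0). One shortest path:
  1. empty(A) -> (A=0 B=0)
  2. fill(B) -> (A=0 B=11)
  3. pour(B -> A) -> (A=4 B=7)
  4. empty(A) -> (A=0 B=7)
  5. pour(B -> A) -> (A=4 B=3)
Reached target in 5 moves.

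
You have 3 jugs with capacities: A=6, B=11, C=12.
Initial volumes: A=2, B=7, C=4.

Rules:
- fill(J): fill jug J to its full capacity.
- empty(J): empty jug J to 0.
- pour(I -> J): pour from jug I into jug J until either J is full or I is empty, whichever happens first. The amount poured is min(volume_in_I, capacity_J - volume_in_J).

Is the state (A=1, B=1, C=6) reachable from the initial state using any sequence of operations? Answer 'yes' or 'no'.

BFS explored all 543 reachable states.
Reachable set includes: (0,0,0), (0,0,1), (0,0,2), (0,0,3), (0,0,4), (0,0,5), (0,0,6), (0,0,7), (0,0,8), (0,0,9), (0,0,10), (0,0,11) ...
Target (A=1, B=1, C=6) not in reachable set → no.

Answer: no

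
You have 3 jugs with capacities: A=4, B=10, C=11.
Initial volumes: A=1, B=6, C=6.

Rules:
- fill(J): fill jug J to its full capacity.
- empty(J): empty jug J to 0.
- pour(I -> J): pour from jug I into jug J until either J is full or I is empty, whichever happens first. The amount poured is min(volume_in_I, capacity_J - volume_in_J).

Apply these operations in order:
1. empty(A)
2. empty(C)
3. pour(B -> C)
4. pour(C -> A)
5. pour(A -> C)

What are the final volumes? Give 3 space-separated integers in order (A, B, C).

Step 1: empty(A) -> (A=0 B=6 C=6)
Step 2: empty(C) -> (A=0 B=6 C=0)
Step 3: pour(B -> C) -> (A=0 B=0 C=6)
Step 4: pour(C -> A) -> (A=4 B=0 C=2)
Step 5: pour(A -> C) -> (A=0 B=0 C=6)

Answer: 0 0 6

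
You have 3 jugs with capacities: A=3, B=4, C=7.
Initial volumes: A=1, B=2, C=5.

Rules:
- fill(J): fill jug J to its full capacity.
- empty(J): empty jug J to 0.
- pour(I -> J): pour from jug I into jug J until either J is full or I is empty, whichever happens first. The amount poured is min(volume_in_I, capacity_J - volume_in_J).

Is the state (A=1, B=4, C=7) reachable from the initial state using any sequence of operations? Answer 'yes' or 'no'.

Answer: yes

Derivation:
BFS from (A=1, B=2, C=5):
  1. fill(B) -> (A=1 B=4 C=5)
  2. fill(C) -> (A=1 B=4 C=7)
Target reached → yes.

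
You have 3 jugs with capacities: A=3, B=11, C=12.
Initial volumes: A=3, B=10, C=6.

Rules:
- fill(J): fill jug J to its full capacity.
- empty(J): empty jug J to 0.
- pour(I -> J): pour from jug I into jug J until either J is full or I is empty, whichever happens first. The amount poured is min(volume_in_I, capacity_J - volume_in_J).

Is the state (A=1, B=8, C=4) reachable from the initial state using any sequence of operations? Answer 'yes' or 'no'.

BFS explored all 404 reachable states.
Reachable set includes: (0,0,0), (0,0,1), (0,0,2), (0,0,3), (0,0,4), (0,0,5), (0,0,6), (0,0,7), (0,0,8), (0,0,9), (0,0,10), (0,0,11) ...
Target (A=1, B=8, C=4) not in reachable set → no.

Answer: no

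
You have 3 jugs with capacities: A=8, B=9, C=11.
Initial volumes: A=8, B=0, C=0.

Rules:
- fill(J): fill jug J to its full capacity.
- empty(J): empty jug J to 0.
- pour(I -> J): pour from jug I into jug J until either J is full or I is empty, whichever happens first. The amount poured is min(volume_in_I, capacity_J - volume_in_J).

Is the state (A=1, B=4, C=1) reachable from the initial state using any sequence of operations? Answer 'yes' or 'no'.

BFS explored all 520 reachable states.
Reachable set includes: (0,0,0), (0,0,1), (0,0,2), (0,0,3), (0,0,4), (0,0,5), (0,0,6), (0,0,7), (0,0,8), (0,0,9), (0,0,10), (0,0,11) ...
Target (A=1, B=4, C=1) not in reachable set → no.

Answer: no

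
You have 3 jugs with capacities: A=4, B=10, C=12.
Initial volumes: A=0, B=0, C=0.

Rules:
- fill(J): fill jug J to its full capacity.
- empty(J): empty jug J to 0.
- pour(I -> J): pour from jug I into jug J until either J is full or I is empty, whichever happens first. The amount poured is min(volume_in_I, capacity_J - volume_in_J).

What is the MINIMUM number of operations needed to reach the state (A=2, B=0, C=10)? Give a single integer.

Answer: 4

Derivation:
BFS from (A=0, B=0, C=0). One shortest path:
  1. fill(C) -> (A=0 B=0 C=12)
  2. pour(C -> B) -> (A=0 B=10 C=2)
  3. pour(C -> A) -> (A=2 B=10 C=0)
  4. pour(B -> C) -> (A=2 B=0 C=10)
Reached target in 4 moves.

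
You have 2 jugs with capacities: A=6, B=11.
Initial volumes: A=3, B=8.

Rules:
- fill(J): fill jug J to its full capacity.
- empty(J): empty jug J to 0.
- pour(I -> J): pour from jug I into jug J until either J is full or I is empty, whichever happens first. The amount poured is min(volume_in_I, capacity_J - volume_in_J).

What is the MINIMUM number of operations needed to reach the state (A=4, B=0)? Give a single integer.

Answer: 7

Derivation:
BFS from (A=3, B=8). One shortest path:
  1. empty(B) -> (A=3 B=0)
  2. pour(A -> B) -> (A=0 B=3)
  3. fill(A) -> (A=6 B=3)
  4. pour(A -> B) -> (A=0 B=9)
  5. fill(A) -> (A=6 B=9)
  6. pour(A -> B) -> (A=4 B=11)
  7. empty(B) -> (A=4 B=0)
Reached target in 7 moves.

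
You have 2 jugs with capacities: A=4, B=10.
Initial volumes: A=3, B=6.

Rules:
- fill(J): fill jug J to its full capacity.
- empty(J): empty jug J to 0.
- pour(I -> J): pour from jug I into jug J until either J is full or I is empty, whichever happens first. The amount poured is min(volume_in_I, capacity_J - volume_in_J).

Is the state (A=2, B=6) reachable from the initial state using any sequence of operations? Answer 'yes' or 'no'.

BFS explored all 29 reachable states.
Reachable set includes: (0,0), (0,1), (0,2), (0,3), (0,4), (0,5), (0,6), (0,7), (0,8), (0,9), (0,10), (1,0) ...
Target (A=2, B=6) not in reachable set → no.

Answer: no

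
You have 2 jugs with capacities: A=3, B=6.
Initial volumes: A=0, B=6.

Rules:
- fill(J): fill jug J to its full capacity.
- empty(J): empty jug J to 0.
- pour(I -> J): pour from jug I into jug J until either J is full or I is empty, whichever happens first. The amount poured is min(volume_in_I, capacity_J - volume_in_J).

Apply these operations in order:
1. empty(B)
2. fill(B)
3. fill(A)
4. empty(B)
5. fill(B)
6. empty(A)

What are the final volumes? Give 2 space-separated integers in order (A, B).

Answer: 0 6

Derivation:
Step 1: empty(B) -> (A=0 B=0)
Step 2: fill(B) -> (A=0 B=6)
Step 3: fill(A) -> (A=3 B=6)
Step 4: empty(B) -> (A=3 B=0)
Step 5: fill(B) -> (A=3 B=6)
Step 6: empty(A) -> (A=0 B=6)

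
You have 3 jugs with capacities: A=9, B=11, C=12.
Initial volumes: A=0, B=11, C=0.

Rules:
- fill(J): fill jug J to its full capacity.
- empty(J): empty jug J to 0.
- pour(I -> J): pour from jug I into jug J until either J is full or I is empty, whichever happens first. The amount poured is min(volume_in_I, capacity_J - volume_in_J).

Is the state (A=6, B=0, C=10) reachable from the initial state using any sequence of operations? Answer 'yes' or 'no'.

BFS from (A=0, B=11, C=0):
  1. fill(A) -> (A=9 B=11 C=0)
  2. empty(B) -> (A=9 B=0 C=0)
  3. pour(A -> B) -> (A=0 B=9 C=0)
  4. fill(A) -> (A=9 B=9 C=0)
  5. pour(A -> C) -> (A=0 B=9 C=9)
  6. fill(A) -> (A=9 B=9 C=9)
  7. pour(A -> C) -> (A=6 B=9 C=12)
  8. pour(C -> B) -> (A=6 B=11 C=10)
  9. empty(B) -> (A=6 B=0 C=10)
Target reached → yes.

Answer: yes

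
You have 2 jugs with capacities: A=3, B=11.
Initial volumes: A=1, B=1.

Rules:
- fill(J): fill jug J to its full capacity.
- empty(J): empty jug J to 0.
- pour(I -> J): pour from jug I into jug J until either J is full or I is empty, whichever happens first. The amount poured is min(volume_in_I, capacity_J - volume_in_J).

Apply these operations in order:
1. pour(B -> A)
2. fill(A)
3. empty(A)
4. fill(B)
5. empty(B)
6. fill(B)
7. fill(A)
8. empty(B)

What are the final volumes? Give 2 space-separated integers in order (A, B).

Answer: 3 0

Derivation:
Step 1: pour(B -> A) -> (A=2 B=0)
Step 2: fill(A) -> (A=3 B=0)
Step 3: empty(A) -> (A=0 B=0)
Step 4: fill(B) -> (A=0 B=11)
Step 5: empty(B) -> (A=0 B=0)
Step 6: fill(B) -> (A=0 B=11)
Step 7: fill(A) -> (A=3 B=11)
Step 8: empty(B) -> (A=3 B=0)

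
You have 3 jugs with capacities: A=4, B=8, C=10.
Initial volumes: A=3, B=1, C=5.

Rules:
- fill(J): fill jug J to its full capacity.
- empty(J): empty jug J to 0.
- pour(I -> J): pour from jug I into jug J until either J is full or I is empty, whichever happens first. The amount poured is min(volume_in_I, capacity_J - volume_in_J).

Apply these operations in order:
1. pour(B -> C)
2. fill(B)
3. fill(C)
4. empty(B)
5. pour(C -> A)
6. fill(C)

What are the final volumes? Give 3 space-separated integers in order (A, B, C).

Step 1: pour(B -> C) -> (A=3 B=0 C=6)
Step 2: fill(B) -> (A=3 B=8 C=6)
Step 3: fill(C) -> (A=3 B=8 C=10)
Step 4: empty(B) -> (A=3 B=0 C=10)
Step 5: pour(C -> A) -> (A=4 B=0 C=9)
Step 6: fill(C) -> (A=4 B=0 C=10)

Answer: 4 0 10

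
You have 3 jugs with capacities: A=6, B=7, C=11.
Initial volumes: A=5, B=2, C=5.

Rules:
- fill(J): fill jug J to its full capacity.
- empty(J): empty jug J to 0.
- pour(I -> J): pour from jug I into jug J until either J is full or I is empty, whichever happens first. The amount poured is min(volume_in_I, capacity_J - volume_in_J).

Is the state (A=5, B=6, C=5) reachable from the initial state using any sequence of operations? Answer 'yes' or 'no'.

Answer: no

Derivation:
BFS explored all 373 reachable states.
Reachable set includes: (0,0,0), (0,0,1), (0,0,2), (0,0,3), (0,0,4), (0,0,5), (0,0,6), (0,0,7), (0,0,8), (0,0,9), (0,0,10), (0,0,11) ...
Target (A=5, B=6, C=5) not in reachable set → no.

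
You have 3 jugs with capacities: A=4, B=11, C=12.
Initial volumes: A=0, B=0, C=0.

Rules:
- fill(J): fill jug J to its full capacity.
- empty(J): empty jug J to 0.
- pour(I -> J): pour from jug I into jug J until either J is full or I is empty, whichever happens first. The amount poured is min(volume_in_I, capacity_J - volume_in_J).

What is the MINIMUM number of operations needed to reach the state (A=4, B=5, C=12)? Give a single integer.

BFS from (A=0, B=0, C=0). One shortest path:
  1. fill(A) -> (A=4 B=0 C=0)
  2. fill(C) -> (A=4 B=0 C=12)
  3. pour(A -> B) -> (A=0 B=4 C=12)
  4. fill(A) -> (A=4 B=4 C=12)
  5. pour(C -> B) -> (A=4 B=11 C=5)
  6. empty(B) -> (A=4 B=0 C=5)
  7. pour(C -> B) -> (A=4 B=5 C=0)
  8. fill(C) -> (A=4 B=5 C=12)
Reached target in 8 moves.

Answer: 8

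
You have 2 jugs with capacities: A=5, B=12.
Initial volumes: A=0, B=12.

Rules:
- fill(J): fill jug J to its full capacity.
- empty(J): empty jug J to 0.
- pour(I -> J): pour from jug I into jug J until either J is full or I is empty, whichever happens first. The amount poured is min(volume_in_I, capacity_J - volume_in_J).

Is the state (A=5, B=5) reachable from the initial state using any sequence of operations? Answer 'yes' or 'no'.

BFS from (A=0, B=12):
  1. fill(A) -> (A=5 B=12)
  2. empty(B) -> (A=5 B=0)
  3. pour(A -> B) -> (A=0 B=5)
  4. fill(A) -> (A=5 B=5)
Target reached → yes.

Answer: yes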